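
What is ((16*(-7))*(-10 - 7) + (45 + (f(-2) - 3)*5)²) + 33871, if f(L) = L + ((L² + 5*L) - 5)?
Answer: 37000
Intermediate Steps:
f(L) = -5 + L² + 6*L (f(L) = L + (-5 + L² + 5*L) = -5 + L² + 6*L)
((16*(-7))*(-10 - 7) + (45 + (f(-2) - 3)*5)²) + 33871 = ((16*(-7))*(-10 - 7) + (45 + ((-5 + (-2)² + 6*(-2)) - 3)*5)²) + 33871 = (-112*(-17) + (45 + ((-5 + 4 - 12) - 3)*5)²) + 33871 = (1904 + (45 + (-13 - 3)*5)²) + 33871 = (1904 + (45 - 16*5)²) + 33871 = (1904 + (45 - 80)²) + 33871 = (1904 + (-35)²) + 33871 = (1904 + 1225) + 33871 = 3129 + 33871 = 37000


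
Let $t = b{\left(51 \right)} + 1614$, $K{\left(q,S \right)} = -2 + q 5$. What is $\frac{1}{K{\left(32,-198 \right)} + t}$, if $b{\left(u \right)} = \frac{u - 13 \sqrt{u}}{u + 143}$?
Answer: $\frac{33350443}{59105748071} + \frac{1261 \sqrt{51}}{59105748071} \approx 0.0005644$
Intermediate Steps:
$K{\left(q,S \right)} = -2 + 5 q$
$b{\left(u \right)} = \frac{u - 13 \sqrt{u}}{143 + u}$
$t = \frac{313167}{194} - \frac{13 \sqrt{51}}{194}$ ($t = \frac{51 - 13 \sqrt{51}}{143 + 51} + 1614 = \frac{51 - 13 \sqrt{51}}{194} + 1614 = \left(\frac{51}{194} - \frac{13 \sqrt{51}}{194}\right) + 1614 = \frac{313167}{194} - \frac{13 \sqrt{51}}{194} \approx 1613.8$)
$\frac{1}{K{\left(32,-198 \right)} + t} = \frac{1}{\left(-2 + 5 \cdot 32\right) + \left(\frac{313167}{194} - \frac{13 \sqrt{51}}{194}\right)} = \frac{1}{\left(-2 + 160\right) + \left(\frac{313167}{194} - \frac{13 \sqrt{51}}{194}\right)} = \frac{1}{158 + \left(\frac{313167}{194} - \frac{13 \sqrt{51}}{194}\right)} = \frac{1}{\frac{343819}{194} - \frac{13 \sqrt{51}}{194}}$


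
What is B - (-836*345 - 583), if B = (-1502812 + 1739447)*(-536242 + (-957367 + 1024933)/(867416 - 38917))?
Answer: -15018712363827489/118357 ≈ -1.2689e+11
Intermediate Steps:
B = -15018746569355560/118357 (B = 236635*(-536242 + 67566/828499) = 236635*(-444275893192/828499) = -15018746569355560/118357 ≈ -1.2689e+11)
B - (-836*345 - 583) = -15018746569355560/118357 - (-836*345 - 583) = -15018746569355560/118357 - (-288420 - 583) = -15018746569355560/118357 - 1*(-289003) = -15018746569355560/118357 + 289003 = -15018712363827489/118357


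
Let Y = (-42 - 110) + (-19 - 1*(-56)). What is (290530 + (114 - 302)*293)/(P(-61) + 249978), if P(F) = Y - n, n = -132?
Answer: 235446/249995 ≈ 0.94180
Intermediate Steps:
Y = -115 (Y = -152 + (-19 + 56) = -152 + 37 = -115)
P(F) = 17 (P(F) = -115 - 1*(-132) = -115 + 132 = 17)
(290530 + (114 - 302)*293)/(P(-61) + 249978) = (290530 + (114 - 302)*293)/(17 + 249978) = (290530 - 188*293)/249995 = (290530 - 55084)*(1/249995) = 235446*(1/249995) = 235446/249995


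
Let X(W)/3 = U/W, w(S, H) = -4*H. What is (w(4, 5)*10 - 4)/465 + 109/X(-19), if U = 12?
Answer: -323453/5580 ≈ -57.966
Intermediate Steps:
X(W) = 36/W (X(W) = 3*(12/W) = 36/W)
(w(4, 5)*10 - 4)/465 + 109/X(-19) = (-4*5*10 - 4)/465 + 109/((36/(-19))) = (-20*10 - 4)*(1/465) + 109/((36*(-1/19))) = (-200 - 4)*(1/465) + 109/(-36/19) = -204*1/465 + 109*(-19/36) = -68/155 - 2071/36 = -323453/5580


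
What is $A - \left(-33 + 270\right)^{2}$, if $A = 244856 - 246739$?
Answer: $-58052$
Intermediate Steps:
$A = -1883$
$A - \left(-33 + 270\right)^{2} = -1883 - \left(-33 + 270\right)^{2} = -1883 - 237^{2} = -1883 - 56169 = -58052$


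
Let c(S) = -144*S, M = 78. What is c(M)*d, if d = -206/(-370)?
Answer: -1156896/185 ≈ -6253.5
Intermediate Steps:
d = 103/185 (d = -206*(-1/370) = 103/185 ≈ 0.55676)
c(M)*d = -144*78*(103/185) = -11232*103/185 = -1156896/185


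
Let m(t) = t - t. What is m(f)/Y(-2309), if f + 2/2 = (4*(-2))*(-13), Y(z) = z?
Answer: 0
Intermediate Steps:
f = 103 (f = -1 + (4*(-2))*(-13) = -1 - 8*(-13) = -1 + 104 = 103)
m(t) = 0
m(f)/Y(-2309) = 0/(-2309) = 0*(-1/2309) = 0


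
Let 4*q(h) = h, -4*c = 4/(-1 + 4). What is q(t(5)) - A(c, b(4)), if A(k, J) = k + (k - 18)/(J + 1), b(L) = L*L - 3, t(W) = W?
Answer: 81/28 ≈ 2.8929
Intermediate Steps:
c = -1/3 (c = -1/(-1 + 4) = -1/3 ≈ -0.33333)
q(h) = h/4
b(L) = -3 + L**2 (b(L) = L**2 - 3 = -3 + L**2)
A(k, J) = k + (-18 + k)/(1 + J)
q(t(5)) - A(c, b(4)) = (1/4)*5 - (-18 + 2*(-1/3) + (-3 + 4**2)*(-1/3))/(1 + (-3 + 4**2)) = 5/4 - (-18 - 2/3 + (-3 + 16)*(-1/3))/(1 + (-3 + 16)) = 5/4 - (-18 - 2/3 + 13*(-1/3))/(1 + 13) = 5/4 - (-18 - 2/3 - 13/3)/14 = 5/4 - (-23)/14 = 5/4 - 1*(-23/14) = 5/4 + 23/14 = 81/28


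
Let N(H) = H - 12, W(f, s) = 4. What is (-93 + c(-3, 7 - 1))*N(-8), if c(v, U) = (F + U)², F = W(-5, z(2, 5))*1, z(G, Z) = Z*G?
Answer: -140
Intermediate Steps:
z(G, Z) = G*Z
F = 4 (F = 4*1 = 4)
c(v, U) = (4 + U)²
N(H) = -12 + H
(-93 + c(-3, 7 - 1))*N(-8) = (-93 + (4 + (7 - 1))²)*(-12 - 8) = (-93 + (4 + 6)²)*(-20) = (-93 + 10²)*(-20) = (-93 + 100)*(-20) = 7*(-20) = -140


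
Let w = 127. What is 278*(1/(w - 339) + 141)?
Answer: 4154849/106 ≈ 39197.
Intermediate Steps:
278*(1/(w - 339) + 141) = 278*(1/(127 - 339) + 141) = 278*(1/(-212) + 141) = 278*(-1/212 + 141) = 278*(29891/212) = 4154849/106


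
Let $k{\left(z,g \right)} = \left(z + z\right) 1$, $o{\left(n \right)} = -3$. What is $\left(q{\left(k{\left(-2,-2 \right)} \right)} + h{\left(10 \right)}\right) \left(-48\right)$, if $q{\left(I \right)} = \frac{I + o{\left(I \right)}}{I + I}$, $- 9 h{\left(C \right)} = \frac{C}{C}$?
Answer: $- \frac{110}{3} \approx -36.667$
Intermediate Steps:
$h{\left(C \right)} = - \frac{1}{9}$ ($h{\left(C \right)} = - \frac{C \frac{1}{C}}{9} = \left(- \frac{1}{9}\right) 1 = - \frac{1}{9}$)
$k{\left(z,g \right)} = 2 z$ ($k{\left(z,g \right)} = 2 z 1 = 2 z$)
$q{\left(I \right)} = \frac{-3 + I}{2 I}$ ($q{\left(I \right)} = \frac{I - 3}{I + I} = \frac{-3 + I}{2 I}$)
$\left(q{\left(k{\left(-2,-2 \right)} \right)} + h{\left(10 \right)}\right) \left(-48\right) = \left(\frac{-3 + 2 \left(-2\right)}{2 \cdot 2 \left(-2\right)} - \frac{1}{9}\right) \left(-48\right) = \left(\frac{-3 - 4}{2 \left(-4\right)} - \frac{1}{9}\right) \left(-48\right) = \left(\frac{1}{2} \left(- \frac{1}{4}\right) \left(-7\right) - \frac{1}{9}\right) \left(-48\right) = \left(\frac{7}{8} - \frac{1}{9}\right) \left(-48\right) = \frac{55}{72} \left(-48\right) = - \frac{110}{3}$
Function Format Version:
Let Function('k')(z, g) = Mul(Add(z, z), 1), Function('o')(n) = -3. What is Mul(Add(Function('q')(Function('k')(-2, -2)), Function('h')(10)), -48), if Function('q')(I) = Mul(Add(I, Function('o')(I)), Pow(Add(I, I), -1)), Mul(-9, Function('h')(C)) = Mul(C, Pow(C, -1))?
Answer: Rational(-110, 3) ≈ -36.667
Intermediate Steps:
Function('h')(C) = Rational(-1, 9) (Function('h')(C) = Mul(Rational(-1, 9), Mul(C, Pow(C, -1))) = Mul(Rational(-1, 9), 1) = Rational(-1, 9))
Function('k')(z, g) = Mul(2, z) (Function('k')(z, g) = Mul(Mul(2, z), 1) = Mul(2, z))
Function('q')(I) = Mul(Rational(1, 2), Pow(I, -1), Add(-3, I)) (Function('q')(I) = Mul(Add(I, -3), Pow(Add(I, I), -1)) = Mul(Add(-3, I), Pow(Mul(2, I), -1)) = Mul(Add(-3, I), Mul(Rational(1, 2), Pow(I, -1))) = Mul(Rational(1, 2), Pow(I, -1), Add(-3, I)))
Mul(Add(Function('q')(Function('k')(-2, -2)), Function('h')(10)), -48) = Mul(Add(Mul(Rational(1, 2), Pow(Mul(2, -2), -1), Add(-3, Mul(2, -2))), Rational(-1, 9)), -48) = Mul(Add(Mul(Rational(1, 2), Pow(-4, -1), Add(-3, -4)), Rational(-1, 9)), -48) = Mul(Add(Mul(Rational(1, 2), Rational(-1, 4), -7), Rational(-1, 9)), -48) = Mul(Add(Rational(7, 8), Rational(-1, 9)), -48) = Mul(Rational(55, 72), -48) = Rational(-110, 3)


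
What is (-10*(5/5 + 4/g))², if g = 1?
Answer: 2500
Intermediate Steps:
(-10*(5/5 + 4/g))² = (-10*(5/5 + 4/1))² = (-10*(5*(⅕) + 4*1))² = (-10*(1 + 4))² = (-10*5)² = (-50)² = 2500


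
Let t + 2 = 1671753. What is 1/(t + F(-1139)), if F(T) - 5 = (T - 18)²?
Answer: 1/3010405 ≈ 3.3218e-7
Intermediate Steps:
t = 1671751 (t = -2 + 1671753 = 1671751)
F(T) = 5 + (-18 + T)² (F(T) = 5 + (T - 18)² = 5 + (-18 + T)²)
1/(t + F(-1139)) = 1/(1671751 + (5 + (-18 - 1139)²)) = 1/(1671751 + (5 + (-1157)²)) = 1/(1671751 + (5 + 1338649)) = 1/(1671751 + 1338654) = 1/3010405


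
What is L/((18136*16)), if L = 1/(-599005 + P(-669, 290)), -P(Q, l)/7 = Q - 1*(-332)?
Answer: -1/173132349696 ≈ -5.7759e-12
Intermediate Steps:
P(Q, l) = -2324 - 7*Q (P(Q, l) = -7*(Q - 1*(-332)) = -7*(Q + 332) = -7*(332 + Q) = -2324 - 7*Q)
L = -1/596646 (L = 1/(-599005 + (-2324 - 7*(-669))) = 1/(-599005 + (-2324 + 4683)) = 1/(-599005 + 2359) = 1/(-596646) = -1/596646 ≈ -1.6760e-6)
L/((18136*16)) = -1/(596646*(18136*16)) = -1/596646/290176 = -1/596646*1/290176 = -1/173132349696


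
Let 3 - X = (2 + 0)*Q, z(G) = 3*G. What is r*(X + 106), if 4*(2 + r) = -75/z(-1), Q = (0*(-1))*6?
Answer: 1853/4 ≈ 463.25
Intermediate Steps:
Q = 0 (Q = 0*6 = 0)
X = 3 (X = 3 - (2 + 0)*0 = 3 - 2*0 = 3 - 1*0 = 3 + 0 = 3)
r = 17/4 (r = -2 + (-75/(3*(-1)))/4 = -2 + (-75/(-3))/4 = -2 + (-75*(-⅓))/4 = -2 + (¼)*25 = -2 + 25/4 = 17/4 ≈ 4.2500)
r*(X + 106) = 17*(3 + 106)/4 = (17/4)*109 = 1853/4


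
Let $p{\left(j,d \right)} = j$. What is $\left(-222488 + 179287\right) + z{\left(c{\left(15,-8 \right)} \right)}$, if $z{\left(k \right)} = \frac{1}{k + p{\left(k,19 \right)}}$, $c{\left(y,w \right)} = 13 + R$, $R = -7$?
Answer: $- \frac{518411}{12} \approx -43201.0$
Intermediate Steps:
$c{\left(y,w \right)} = 6$ ($c{\left(y,w \right)} = 13 - 7 = 6$)
$z{\left(k \right)} = \frac{1}{2 k}$ ($z{\left(k \right)} = \frac{1}{k + k} = \frac{1}{2 k}$)
$\left(-222488 + 179287\right) + z{\left(c{\left(15,-8 \right)} \right)} = \left(-222488 + 179287\right) + \frac{1}{2 \cdot 6} = -43201 + \frac{1}{2} \cdot \frac{1}{6} = -43201 + \frac{1}{12} = - \frac{518411}{12}$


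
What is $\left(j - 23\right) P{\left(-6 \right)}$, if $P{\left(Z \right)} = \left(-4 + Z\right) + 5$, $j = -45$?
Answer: $340$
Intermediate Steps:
$P{\left(Z \right)} = 1 + Z$
$\left(j - 23\right) P{\left(-6 \right)} = \left(-45 - 23\right) \left(1 - 6\right) = \left(-68\right) \left(-5\right) = 340$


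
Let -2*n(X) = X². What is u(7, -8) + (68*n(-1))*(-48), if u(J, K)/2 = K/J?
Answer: 11408/7 ≈ 1629.7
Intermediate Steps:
n(X) = -X²/2
u(J, K) = 2*K/J (u(J, K) = 2*(K/J) = 2*K/J)
u(7, -8) + (68*n(-1))*(-48) = 2*(-8)/7 + (68*(-½*(-1)²))*(-48) = 2*(-8)*(⅐) + (68*(-½*1))*(-48) = -16/7 + (68*(-½))*(-48) = -16/7 - 34*(-48) = -16/7 + 1632 = 11408/7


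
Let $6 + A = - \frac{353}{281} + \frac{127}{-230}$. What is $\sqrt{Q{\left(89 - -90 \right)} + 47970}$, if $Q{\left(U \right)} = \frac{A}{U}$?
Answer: $\frac{3 \sqrt{713347572842116790}}{11568770} \approx 219.02$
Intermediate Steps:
$A = - \frac{504657}{64630}$ ($A = -6 + \left(- \frac{353}{281} + \frac{127}{-230}\right) = -6 + \left(\left(-353\right) \frac{1}{281} + 127 \left(- \frac{1}{230}\right)\right) = -6 - \frac{116877}{64630} = - \frac{504657}{64630} \approx -7.8084$)
$Q{\left(U \right)} = - \frac{504657}{64630 U}$
$\sqrt{Q{\left(89 - -90 \right)} + 47970} = \sqrt{- \frac{504657}{64630 \left(89 - -90\right)} + 47970} = \sqrt{- \frac{504657}{64630 \left(89 + 90\right)} + 47970} = \sqrt{- \frac{504657}{64630 \cdot 179} + 47970} = \sqrt{\left(- \frac{504657}{64630}\right) \frac{1}{179} + 47970} = \sqrt{- \frac{504657}{11568770} + 47970} = \sqrt{\frac{554953392243}{11568770}} = \frac{3 \sqrt{713347572842116790}}{11568770}$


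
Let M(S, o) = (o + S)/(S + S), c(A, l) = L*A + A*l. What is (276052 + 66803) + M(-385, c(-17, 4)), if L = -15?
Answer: 11999934/35 ≈ 3.4286e+5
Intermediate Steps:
c(A, l) = -15*A + A*l
M(S, o) = (S + o)/(2*S) (M(S, o) = (S + o)/((2*S)) = (S + o)*(1/(2*S)) = (S + o)/(2*S))
(276052 + 66803) + M(-385, c(-17, 4)) = (276052 + 66803) + (½)*(-385 - 17*(-15 + 4))/(-385) = 342855 + (½)*(-1/385)*(-385 - 17*(-11)) = 342855 + (½)*(-1/385)*(-385 + 187) = 342855 + (½)*(-1/385)*(-198) = 342855 + 9/35 = 11999934/35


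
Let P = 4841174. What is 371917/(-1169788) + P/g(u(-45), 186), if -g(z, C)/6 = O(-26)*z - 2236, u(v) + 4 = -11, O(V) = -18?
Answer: 1414690029545/3449704812 ≈ 410.09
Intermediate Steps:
u(v) = -15 (u(v) = -4 - 11 = -15)
g(z, C) = 13416 + 108*z (g(z, C) = -6*(-18*z - 2236) = -6*(-2236 - 18*z) = 13416 + 108*z)
371917/(-1169788) + P/g(u(-45), 186) = 371917/(-1169788) + 4841174/(13416 + 108*(-15)) = 371917*(-1/1169788) + 4841174/(13416 - 1620) = -371917/1169788 + 4841174/11796 = -371917/1169788 + 4841174*(1/11796) = -371917/1169788 + 2420587/5898 = 1414690029545/3449704812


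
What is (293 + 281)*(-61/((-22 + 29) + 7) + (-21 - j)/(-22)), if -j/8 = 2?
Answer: -26076/11 ≈ -2370.5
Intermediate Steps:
j = -16 (j = -8*2 = -16)
(293 + 281)*(-61/((-22 + 29) + 7) + (-21 - j)/(-22)) = (293 + 281)*(-61/((-22 + 29) + 7) + (-21 - 1*(-16))/(-22)) = 574*(-61/(7 + 7) + (-21 + 16)*(-1/22)) = 574*(-61/14 - 5*(-1/22)) = 574*(-61*1/14 + 5/22) = 574*(-61/14 + 5/22) = 574*(-318/77) = -26076/11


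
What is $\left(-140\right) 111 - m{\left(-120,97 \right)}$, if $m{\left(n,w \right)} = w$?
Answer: $-15637$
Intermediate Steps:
$\left(-140\right) 111 - m{\left(-120,97 \right)} = \left(-140\right) 111 - 97 = -15540 - 97 = -15637$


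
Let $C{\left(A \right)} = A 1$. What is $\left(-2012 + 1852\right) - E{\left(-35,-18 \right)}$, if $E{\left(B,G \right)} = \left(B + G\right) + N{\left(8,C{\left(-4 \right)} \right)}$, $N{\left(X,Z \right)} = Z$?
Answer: $-103$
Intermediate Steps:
$C{\left(A \right)} = A$
$E{\left(B,G \right)} = -4 + B + G$ ($E{\left(B,G \right)} = \left(B + G\right) - 4 = -4 + B + G$)
$\left(-2012 + 1852\right) - E{\left(-35,-18 \right)} = \left(-2012 + 1852\right) - \left(-4 - 35 - 18\right) = -160 - -57 = -160 + 57 = -103$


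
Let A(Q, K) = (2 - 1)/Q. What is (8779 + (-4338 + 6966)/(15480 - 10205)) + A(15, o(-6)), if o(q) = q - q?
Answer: 138936614/15825 ≈ 8779.6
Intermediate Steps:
o(q) = 0
A(Q, K) = 1/Q
(8779 + (-4338 + 6966)/(15480 - 10205)) + A(15, o(-6)) = (8779 + (-4338 + 6966)/(15480 - 10205)) + 1/15 = (8779 + 2628/5275) + 1/15 = 46311853/5275 + 1/15 = 138936614/15825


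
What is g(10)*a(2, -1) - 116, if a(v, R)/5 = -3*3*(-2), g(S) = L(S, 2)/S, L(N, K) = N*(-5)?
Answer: -566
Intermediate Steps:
L(N, K) = -5*N
g(S) = -5 (g(S) = (-5*S)/S = -5)
a(v, R) = 90 (a(v, R) = 5*(-3*3*(-2)) = 5*(-9*(-2)) = 5*18 = 90)
g(10)*a(2, -1) - 116 = -5*90 - 116 = -450 - 116 = -566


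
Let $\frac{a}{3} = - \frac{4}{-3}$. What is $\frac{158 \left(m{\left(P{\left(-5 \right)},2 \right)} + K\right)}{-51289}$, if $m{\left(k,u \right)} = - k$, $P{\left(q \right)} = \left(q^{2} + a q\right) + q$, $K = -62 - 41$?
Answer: $\frac{16274}{51289} \approx 0.3173$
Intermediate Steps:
$a = 4$ ($a = 3 \left(- \frac{4}{-3}\right) = 3 \left(\left(-4\right) \left(- \frac{1}{3}\right)\right) = 3 \cdot \frac{4}{3} = 4$)
$K = -103$
$P{\left(q \right)} = q^{2} + 5 q$ ($P{\left(q \right)} = \left(q^{2} + 4 q\right) + q = q^{2} + 5 q$)
$\frac{158 \left(m{\left(P{\left(-5 \right)},2 \right)} + K\right)}{-51289} = \frac{158 \left(- \left(-5\right) \left(5 - 5\right) - 103\right)}{-51289} = 158 \left(- \left(-5\right) 0 - 103\right) \left(- \frac{1}{51289}\right) = 158 \left(\left(-1\right) 0 - 103\right) \left(- \frac{1}{51289}\right) = 158 \left(0 - 103\right) \left(- \frac{1}{51289}\right) = 158 \left(-103\right) \left(- \frac{1}{51289}\right) = \left(-16274\right) \left(- \frac{1}{51289}\right) = \frac{16274}{51289}$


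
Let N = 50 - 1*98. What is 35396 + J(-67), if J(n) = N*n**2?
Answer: -180076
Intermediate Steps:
N = -48 (N = 50 - 98 = -48)
J(n) = -48*n**2
35396 + J(-67) = 35396 - 48*(-67)**2 = 35396 - 48*4489 = 35396 - 215472 = -180076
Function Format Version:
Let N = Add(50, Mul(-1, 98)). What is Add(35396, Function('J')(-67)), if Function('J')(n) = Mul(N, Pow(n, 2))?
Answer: -180076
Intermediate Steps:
N = -48 (N = Add(50, -98) = -48)
Function('J')(n) = Mul(-48, Pow(n, 2))
Add(35396, Function('J')(-67)) = Add(35396, Mul(-48, Pow(-67, 2))) = Add(35396, Mul(-48, 4489)) = Add(35396, -215472) = -180076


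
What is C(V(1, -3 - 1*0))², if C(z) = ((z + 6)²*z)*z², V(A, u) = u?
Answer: 59049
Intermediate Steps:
C(z) = z³*(6 + z)² (C(z) = ((6 + z)²*z)*z² = (z*(6 + z)²)*z² = z³*(6 + z)²)
C(V(1, -3 - 1*0))² = ((-3 - 1*0)³*(6 + (-3 - 1*0))²)² = ((-3 + 0)³*(6 + (-3 + 0))²)² = ((-3)³*(6 - 3)²)² = (-27*3²)² = (-27*9)² = (-243)² = 59049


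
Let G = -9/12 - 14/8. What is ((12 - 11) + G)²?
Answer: 9/4 ≈ 2.2500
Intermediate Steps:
G = -5/2 (G = -9*1/12 - 14*⅛ = -¾ - 7/4 = -5/2 ≈ -2.5000)
((12 - 11) + G)² = ((12 - 11) - 5/2)² = (1 - 5/2)² = (-3/2)² = 9/4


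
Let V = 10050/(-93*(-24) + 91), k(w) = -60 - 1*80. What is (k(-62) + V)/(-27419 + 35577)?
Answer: -157585/9475517 ≈ -0.016631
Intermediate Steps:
k(w) = -140 (k(w) = -60 - 80 = -140)
V = 10050/2323 (V = 10050/(2232 + 91) = 10050/2323 ≈ 4.3263)
(k(-62) + V)/(-27419 + 35577) = (-140 + 10050/2323)/(-27419 + 35577) = -315170/2323/8158 = -315170/2323*1/8158 = -157585/9475517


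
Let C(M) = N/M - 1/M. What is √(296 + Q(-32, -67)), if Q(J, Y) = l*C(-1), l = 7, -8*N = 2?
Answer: √1219/2 ≈ 17.457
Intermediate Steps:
N = -¼ (N = -⅛*2 = -¼ ≈ -0.25000)
C(M) = -5/(4*M) (C(M) = -1/(4*M) - 1/M = -5/(4*M))
Q(J, Y) = 35/4 (Q(J, Y) = 7*(-5/4/(-1)) = 7*(-5/4*(-1)) = 7*(5/4) = 35/4)
√(296 + Q(-32, -67)) = √(296 + 35/4) = √(1219/4) = √1219/2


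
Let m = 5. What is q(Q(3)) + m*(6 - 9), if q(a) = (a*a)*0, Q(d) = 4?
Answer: -15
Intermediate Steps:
q(a) = 0 (q(a) = a**2*0 = 0)
q(Q(3)) + m*(6 - 9) = 0 + 5*(6 - 9) = 0 + 5*(-3) = 0 - 15 = -15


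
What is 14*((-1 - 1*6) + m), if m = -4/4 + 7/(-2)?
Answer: -161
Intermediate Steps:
m = -9/2 (m = -4*¼ + 7*(-½) = -1 - 7/2 = -9/2 ≈ -4.5000)
14*((-1 - 1*6) + m) = 14*((-1 - 1*6) - 9/2) = 14*((-1 - 6) - 9/2) = 14*(-7 - 9/2) = 14*(-23/2) = -161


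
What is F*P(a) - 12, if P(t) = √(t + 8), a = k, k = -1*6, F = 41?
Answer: -12 + 41*√2 ≈ 45.983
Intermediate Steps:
k = -6
a = -6
P(t) = √(8 + t)
F*P(a) - 12 = 41*√(8 - 6) - 12 = 41*√2 - 12 = -12 + 41*√2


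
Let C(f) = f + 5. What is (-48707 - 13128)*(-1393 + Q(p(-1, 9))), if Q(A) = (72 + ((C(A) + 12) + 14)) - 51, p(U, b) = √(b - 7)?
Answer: 82920735 - 61835*√2 ≈ 8.2833e+7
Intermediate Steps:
C(f) = 5 + f
p(U, b) = √(-7 + b)
Q(A) = 52 + A (Q(A) = (72 + (((5 + A) + 12) + 14)) - 51 = (72 + ((17 + A) + 14)) - 51 = (72 + (31 + A)) - 51 = (103 + A) - 51 = 52 + A)
(-48707 - 13128)*(-1393 + Q(p(-1, 9))) = (-48707 - 13128)*(-1393 + (52 + √(-7 + 9))) = -61835*(-1393 + (52 + √2)) = -61835*(-1341 + √2) = 82920735 - 61835*√2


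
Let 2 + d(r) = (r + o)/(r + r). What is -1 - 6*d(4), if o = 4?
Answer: 5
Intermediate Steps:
d(r) = -2 + (4 + r)/(2*r) (d(r) = -2 + (r + 4)/(r + r) = -2 + (4 + r)/((2*r)) = -2 + (4 + r)*(1/(2*r)) = -2 + (4 + r)/(2*r))
-1 - 6*d(4) = -1 - 6*(-3/2 + 2/4) = -1 - 6*(-3/2 + 2*(¼)) = -1 - 6*(-3/2 + ½) = -1 - 6*(-1) = -1 + 6 = 5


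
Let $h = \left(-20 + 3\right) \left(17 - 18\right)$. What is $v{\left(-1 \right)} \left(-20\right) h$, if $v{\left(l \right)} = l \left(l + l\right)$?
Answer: $-680$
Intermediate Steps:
$v{\left(l \right)} = 2 l^{2}$ ($v{\left(l \right)} = l 2 l = 2 l^{2}$)
$h = 17$ ($h = \left(-17\right) \left(-1\right) = 17$)
$v{\left(-1 \right)} \left(-20\right) h = 2 \left(-1\right)^{2} \left(-20\right) 17 = 2 \cdot 1 \left(-20\right) 17 = 2 \left(-20\right) 17 = \left(-40\right) 17 = -680$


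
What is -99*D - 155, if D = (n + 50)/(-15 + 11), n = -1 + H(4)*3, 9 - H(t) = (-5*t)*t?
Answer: 7666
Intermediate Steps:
H(t) = 9 + 5*t**2 (H(t) = 9 - (-5*t)*t = 9 - (-5)*t**2 = 9 + 5*t**2)
n = 266 (n = -1 + (9 + 5*4**2)*3 = -1 + (9 + 5*16)*3 = -1 + (9 + 80)*3 = -1 + 89*3 = -1 + 267 = 266)
D = -79 (D = (266 + 50)/(-15 + 11) = 316/(-4) = 316*(-1/4) = -79)
-99*D - 155 = -99*(-79) - 155 = 7821 - 155 = 7666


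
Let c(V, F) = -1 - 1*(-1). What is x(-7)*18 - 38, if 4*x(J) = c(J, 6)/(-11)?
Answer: -38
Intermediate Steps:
c(V, F) = 0 (c(V, F) = -1 + 1 = 0)
x(J) = 0 (x(J) = (0/(-11))/4 = (0*(-1/11))/4 = (¼)*0 = 0)
x(-7)*18 - 38 = 0*18 - 38 = 0 - 38 = -38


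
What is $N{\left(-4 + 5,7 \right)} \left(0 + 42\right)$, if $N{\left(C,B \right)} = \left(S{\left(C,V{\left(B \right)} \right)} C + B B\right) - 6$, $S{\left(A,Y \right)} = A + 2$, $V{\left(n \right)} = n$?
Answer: $1932$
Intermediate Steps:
$S{\left(A,Y \right)} = 2 + A$
$N{\left(C,B \right)} = -6 + B^{2} + C \left(2 + C\right)$ ($N{\left(C,B \right)} = \left(\left(2 + C\right) C + B B\right) - 6 = \left(C \left(2 + C\right) + B^{2}\right) - 6 = \left(B^{2} + C \left(2 + C\right)\right) - 6 = -6 + B^{2} + C \left(2 + C\right)$)
$N{\left(-4 + 5,7 \right)} \left(0 + 42\right) = \left(-6 + 7^{2} + \left(-4 + 5\right) \left(2 + \left(-4 + 5\right)\right)\right) \left(0 + 42\right) = \left(-6 + 49 + 1 \left(2 + 1\right)\right) 42 = \left(-6 + 49 + 1 \cdot 3\right) 42 = \left(-6 + 49 + 3\right) 42 = 46 \cdot 42 = 1932$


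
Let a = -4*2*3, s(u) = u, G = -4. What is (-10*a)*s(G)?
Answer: -960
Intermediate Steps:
a = -24 (a = -8*3 = -24)
(-10*a)*s(G) = -10*(-24)*(-4) = 240*(-4) = -960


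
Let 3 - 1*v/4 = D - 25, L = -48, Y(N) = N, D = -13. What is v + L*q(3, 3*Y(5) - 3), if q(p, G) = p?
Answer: 20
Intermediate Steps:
v = 164 (v = 12 - 4*(-13 - 25) = 12 - 4*(-38) = 12 + 152 = 164)
v + L*q(3, 3*Y(5) - 3) = 164 - 48*3 = 164 - 144 = 20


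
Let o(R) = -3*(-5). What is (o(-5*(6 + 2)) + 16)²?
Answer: 961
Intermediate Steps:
o(R) = 15
(o(-5*(6 + 2)) + 16)² = (15 + 16)² = 31² = 961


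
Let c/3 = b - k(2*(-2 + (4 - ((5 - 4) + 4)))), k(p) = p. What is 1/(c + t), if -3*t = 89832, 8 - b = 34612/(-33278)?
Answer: -16639/497487460 ≈ -3.3446e-5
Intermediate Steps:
b = 150418/16639 (b = 8 - 34612/(-33278) = 8 - 34612*(-1)/33278 = 8 - 1*(-17306/16639) = 8 + 17306/16639 = 150418/16639 ≈ 9.0401)
t = -29944 (t = -⅓*89832 = -29944)
c = 750756/16639 (c = 3*(150418/16639 - 2*(-2 + (4 - ((5 - 4) + 4)))) = 3*(150418/16639 - 2*(-2 + (4 - (1 + 4)))) = 3*(150418/16639 - 2*(-2 + (4 - 1*5))) = 3*(150418/16639 - 2*(-2 + (4 - 5))) = 3*(150418/16639 - 2*(-2 - 1)) = 3*(150418/16639 - 2*(-3)) = 3*(150418/16639 - 1*(-6)) = 3*(150418/16639 + 6) = 3*(250252/16639) = 750756/16639 ≈ 45.120)
1/(c + t) = 1/(750756/16639 - 29944) = 1/(-497487460/16639) = -16639/497487460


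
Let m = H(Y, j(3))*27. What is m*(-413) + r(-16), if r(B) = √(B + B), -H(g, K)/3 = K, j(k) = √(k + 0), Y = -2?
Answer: 33453*√3 + 4*I*√2 ≈ 57942.0 + 5.6569*I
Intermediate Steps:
j(k) = √k
H(g, K) = -3*K
r(B) = √2*√B (r(B) = √(2*B) = √2*√B)
m = -81*√3 (m = -3*√3*27 = -81*√3 ≈ -140.30)
m*(-413) + r(-16) = -81*√3*(-413) + √2*√(-16) = 33453*√3 + √2*(4*I) = 33453*√3 + 4*I*√2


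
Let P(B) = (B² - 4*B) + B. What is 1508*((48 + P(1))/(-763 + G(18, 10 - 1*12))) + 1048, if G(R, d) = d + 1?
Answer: 182826/191 ≈ 957.20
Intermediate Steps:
G(R, d) = 1 + d
P(B) = B² - 3*B
1508*((48 + P(1))/(-763 + G(18, 10 - 1*12))) + 1048 = 1508*((48 + 1*(-3 + 1))/(-763 + (1 + (10 - 1*12)))) + 1048 = 1508*((48 + 1*(-2))/(-763 + (1 + (10 - 12)))) + 1048 = 1508*((48 - 2)/(-763 + (1 - 2))) + 1048 = 1508*(46/(-763 - 1)) + 1048 = 1508*(46/(-764)) + 1048 = 1508*(46*(-1/764)) + 1048 = 1508*(-23/382) + 1048 = -17342/191 + 1048 = 182826/191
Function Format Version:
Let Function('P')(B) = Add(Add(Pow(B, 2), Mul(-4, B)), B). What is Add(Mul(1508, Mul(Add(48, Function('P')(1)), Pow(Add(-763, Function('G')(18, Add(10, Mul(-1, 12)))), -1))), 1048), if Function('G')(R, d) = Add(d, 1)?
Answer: Rational(182826, 191) ≈ 957.20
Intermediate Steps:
Function('G')(R, d) = Add(1, d)
Function('P')(B) = Add(Pow(B, 2), Mul(-3, B))
Add(Mul(1508, Mul(Add(48, Function('P')(1)), Pow(Add(-763, Function('G')(18, Add(10, Mul(-1, 12)))), -1))), 1048) = Add(Mul(1508, Mul(Add(48, Mul(1, Add(-3, 1))), Pow(Add(-763, Add(1, Add(10, Mul(-1, 12)))), -1))), 1048) = Add(Mul(1508, Mul(Add(48, Mul(1, -2)), Pow(Add(-763, Add(1, Add(10, -12))), -1))), 1048) = Add(Mul(1508, Mul(Add(48, -2), Pow(Add(-763, Add(1, -2)), -1))), 1048) = Add(Mul(1508, Mul(46, Pow(Add(-763, -1), -1))), 1048) = Add(Mul(1508, Mul(46, Pow(-764, -1))), 1048) = Add(Mul(1508, Mul(46, Rational(-1, 764))), 1048) = Add(Mul(1508, Rational(-23, 382)), 1048) = Add(Rational(-17342, 191), 1048) = Rational(182826, 191)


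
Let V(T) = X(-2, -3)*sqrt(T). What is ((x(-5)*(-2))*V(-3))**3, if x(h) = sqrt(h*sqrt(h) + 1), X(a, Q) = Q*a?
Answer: 5184*I*sqrt(3)*(1 - 5*I*sqrt(5))**(3/2) ≈ 2.685e+5 - 2.0479e+5*I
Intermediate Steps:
V(T) = 6*sqrt(T) (V(T) = (-3*(-2))*sqrt(T) = 6*sqrt(T))
x(h) = sqrt(1 + h**(3/2)) (x(h) = sqrt(h**(3/2) + 1) = sqrt(1 + h**(3/2)))
((x(-5)*(-2))*V(-3))**3 = ((sqrt(1 + (-5)**(3/2))*(-2))*(6*sqrt(-3)))**3 = ((sqrt(1 - 5*I*sqrt(5))*(-2))*(6*(I*sqrt(3))))**3 = ((-2*sqrt(1 - 5*I*sqrt(5)))*(6*I*sqrt(3)))**3 = (-12*I*sqrt(3)*sqrt(1 - 5*I*sqrt(5)))**3 = 5184*I*sqrt(3)*(1 - 5*I*sqrt(5))**(3/2)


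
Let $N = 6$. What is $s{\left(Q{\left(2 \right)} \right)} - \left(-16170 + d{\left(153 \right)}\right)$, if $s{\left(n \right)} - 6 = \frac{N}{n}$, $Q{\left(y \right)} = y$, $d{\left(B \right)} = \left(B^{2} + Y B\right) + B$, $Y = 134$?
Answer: $-27885$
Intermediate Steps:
$d{\left(B \right)} = B^{2} + 135 B$ ($d{\left(B \right)} = \left(B^{2} + 134 B\right) + B = B^{2} + 135 B$)
$s{\left(n \right)} = 6 + \frac{6}{n}$
$s{\left(Q{\left(2 \right)} \right)} - \left(-16170 + d{\left(153 \right)}\right) = \left(6 + \frac{6}{2}\right) + \left(16170 - 153 \left(135 + 153\right)\right) = \left(6 + 6 \cdot \frac{1}{2}\right) + \left(16170 - 153 \cdot 288\right) = \left(6 + 3\right) + \left(16170 - 44064\right) = 9 + \left(16170 - 44064\right) = 9 - 27894 = -27885$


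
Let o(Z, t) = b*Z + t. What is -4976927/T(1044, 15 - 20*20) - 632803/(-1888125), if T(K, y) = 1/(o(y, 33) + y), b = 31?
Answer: 115461679806900928/1888125 ≈ 6.1152e+10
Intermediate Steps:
o(Z, t) = t + 31*Z (o(Z, t) = 31*Z + t = t + 31*Z)
T(K, y) = 1/(33 + 32*y) (T(K, y) = 1/((33 + 31*y) + y) = 1/(33 + 32*y))
-4976927/T(1044, 15 - 20*20) - 632803/(-1888125) = -(164238591 + 159261664*(15 - 20*20)) - 632803/(-1888125) = -(164238591 + 159261664*(15 - 400)) - 632803*(-1/1888125) = -4976927/(1/(33 + 32*(-385))) + 632803/1888125 = -4976927/(1/(33 - 12320)) + 632803/1888125 = -4976927/(1/(-12287)) + 632803/1888125 = -4976927/(-1/12287) + 632803/1888125 = -4976927*(-12287) + 632803/1888125 = 61151502049 + 632803/1888125 = 115461679806900928/1888125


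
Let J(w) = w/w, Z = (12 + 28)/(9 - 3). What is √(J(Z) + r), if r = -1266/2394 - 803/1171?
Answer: I*√46839240021/467229 ≈ 0.46321*I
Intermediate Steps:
r = -567478/467229 (r = -1266*1/2394 - 803*1/1171 = -211/399 - 803/1171 = -567478/467229 ≈ -1.2146)
Z = 20/3 (Z = 40/6 = 40*(⅙) = 20/3 ≈ 6.6667)
J(w) = 1
√(J(Z) + r) = √(1 - 567478/467229) = √(-100249/467229) = I*√46839240021/467229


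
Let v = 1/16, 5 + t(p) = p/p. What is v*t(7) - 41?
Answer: -165/4 ≈ -41.250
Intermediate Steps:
t(p) = -4 (t(p) = -5 + p/p = -5 + 1 = -4)
v = 1/16 ≈ 0.062500
v*t(7) - 41 = (1/16)*(-4) - 41 = -1/4 - 41 = -165/4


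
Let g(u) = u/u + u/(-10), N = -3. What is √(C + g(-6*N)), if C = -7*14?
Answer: I*√2470/5 ≈ 9.9398*I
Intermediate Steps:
C = -98
g(u) = 1 - u/10 (g(u) = 1 + u*(-⅒) = 1 - u/10)
√(C + g(-6*N)) = √(-98 + (1 - (-3)*(-3)/5)) = √(-98 + (1 - ⅒*18)) = √(-98 + (1 - 9/5)) = √(-98 - ⅘) = √(-494/5) = I*√2470/5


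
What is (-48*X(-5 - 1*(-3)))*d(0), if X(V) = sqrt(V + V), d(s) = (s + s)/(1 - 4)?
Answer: 0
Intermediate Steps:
d(s) = -2*s/3 (d(s) = (2*s)/(-3) = (2*s)*(-1/3) = -2*s/3)
X(V) = sqrt(2)*sqrt(V) (X(V) = sqrt(2*V) = sqrt(2)*sqrt(V))
(-48*X(-5 - 1*(-3)))*d(0) = (-48*sqrt(2)*sqrt(-5 - 1*(-3)))*(-2/3*0) = -48*sqrt(2)*sqrt(-5 + 3)*0 = -48*sqrt(2)*sqrt(-2)*0 = -48*sqrt(2)*I*sqrt(2)*0 = -96*I*0 = 0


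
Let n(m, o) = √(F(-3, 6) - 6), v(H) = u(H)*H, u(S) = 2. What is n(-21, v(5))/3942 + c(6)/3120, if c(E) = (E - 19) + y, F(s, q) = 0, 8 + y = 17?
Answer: -1/780 + I*√6/3942 ≈ -0.0012821 + 0.00062138*I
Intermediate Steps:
y = 9 (y = -8 + 17 = 9)
v(H) = 2*H
c(E) = -10 + E (c(E) = (E - 19) + 9 = (-19 + E) + 9 = -10 + E)
n(m, o) = I*√6 (n(m, o) = √(0 - 6) = √(-6) = I*√6)
n(-21, v(5))/3942 + c(6)/3120 = (I*√6)/3942 + (-10 + 6)/3120 = (I*√6)*(1/3942) - 4*1/3120 = I*√6/3942 - 1/780 = -1/780 + I*√6/3942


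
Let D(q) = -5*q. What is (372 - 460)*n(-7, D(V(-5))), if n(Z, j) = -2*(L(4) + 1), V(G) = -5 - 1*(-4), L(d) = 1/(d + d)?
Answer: 198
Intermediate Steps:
L(d) = 1/(2*d)
V(G) = -1 (V(G) = -5 + 4 = -1)
n(Z, j) = -9/4 (n(Z, j) = -2*((1/2)/4 + 1) = -2*((1/2)*(1/4) + 1) = -2*(1/8 + 1) = -2*9/8 = -9/4)
(372 - 460)*n(-7, D(V(-5))) = (372 - 460)*(-9/4) = -88*(-9/4) = 198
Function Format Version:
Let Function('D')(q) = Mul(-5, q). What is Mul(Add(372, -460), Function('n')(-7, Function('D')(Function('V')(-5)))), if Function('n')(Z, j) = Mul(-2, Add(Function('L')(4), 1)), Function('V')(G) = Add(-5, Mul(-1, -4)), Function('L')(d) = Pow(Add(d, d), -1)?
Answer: 198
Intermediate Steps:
Function('L')(d) = Mul(Rational(1, 2), Pow(d, -1)) (Function('L')(d) = Pow(Mul(2, d), -1) = Mul(Rational(1, 2), Pow(d, -1)))
Function('V')(G) = -1 (Function('V')(G) = Add(-5, 4) = -1)
Function('n')(Z, j) = Rational(-9, 4) (Function('n')(Z, j) = Mul(-2, Add(Mul(Rational(1, 2), Pow(4, -1)), 1)) = Mul(-2, Add(Mul(Rational(1, 2), Rational(1, 4)), 1)) = Mul(-2, Add(Rational(1, 8), 1)) = Mul(-2, Rational(9, 8)) = Rational(-9, 4))
Mul(Add(372, -460), Function('n')(-7, Function('D')(Function('V')(-5)))) = Mul(Add(372, -460), Rational(-9, 4)) = Mul(-88, Rational(-9, 4)) = 198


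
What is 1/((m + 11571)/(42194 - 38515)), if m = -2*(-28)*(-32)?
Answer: 3679/9779 ≈ 0.37621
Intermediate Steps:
m = -1792 (m = 56*(-32) = -1792)
1/((m + 11571)/(42194 - 38515)) = 1/((-1792 + 11571)/(42194 - 38515)) = 1/(9779/3679) = 3679/9779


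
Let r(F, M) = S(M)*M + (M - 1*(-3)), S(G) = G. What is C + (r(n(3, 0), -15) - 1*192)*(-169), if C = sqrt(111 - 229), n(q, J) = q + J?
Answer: -3549 + I*sqrt(118) ≈ -3549.0 + 10.863*I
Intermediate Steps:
n(q, J) = J + q
C = I*sqrt(118) (C = sqrt(-118) = I*sqrt(118) ≈ 10.863*I)
r(F, M) = 3 + M + M**2 (r(F, M) = M*M + (M - 1*(-3)) = M**2 + (M + 3) = M**2 + (3 + M) = 3 + M + M**2)
C + (r(n(3, 0), -15) - 1*192)*(-169) = I*sqrt(118) + ((3 - 15 + (-15)**2) - 1*192)*(-169) = I*sqrt(118) + ((3 - 15 + 225) - 192)*(-169) = I*sqrt(118) + (213 - 192)*(-169) = I*sqrt(118) + 21*(-169) = I*sqrt(118) - 3549 = -3549 + I*sqrt(118)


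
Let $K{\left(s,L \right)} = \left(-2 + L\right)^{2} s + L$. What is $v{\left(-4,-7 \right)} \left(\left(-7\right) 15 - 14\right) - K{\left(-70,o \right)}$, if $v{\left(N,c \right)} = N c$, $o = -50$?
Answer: $185998$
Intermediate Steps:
$K{\left(s,L \right)} = L + s \left(-2 + L\right)^{2}$ ($K{\left(s,L \right)} = s \left(-2 + L\right)^{2} + L = L + s \left(-2 + L\right)^{2}$)
$v{\left(-4,-7 \right)} \left(\left(-7\right) 15 - 14\right) - K{\left(-70,o \right)} = \left(-4\right) \left(-7\right) \left(\left(-7\right) 15 - 14\right) - \left(-50 - 70 \left(-2 - 50\right)^{2}\right) = 28 \left(-105 - 14\right) - \left(-50 - 70 \left(-52\right)^{2}\right) = 28 \left(-119\right) - \left(-50 - 189280\right) = -3332 - \left(-50 - 189280\right) = -3332 - -189330 = -3332 + 189330 = 185998$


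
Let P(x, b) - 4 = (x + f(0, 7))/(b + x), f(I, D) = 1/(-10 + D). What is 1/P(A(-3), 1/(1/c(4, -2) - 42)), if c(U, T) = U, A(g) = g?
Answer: 303/1546 ≈ 0.19599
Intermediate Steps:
P(x, b) = 4 + (-⅓ + x)/(b + x) (P(x, b) = 4 + (x + 1/(-10 + 7))/(b + x) = 4 + (x + 1/(-3))/(b + x) = 4 + (x - ⅓)/(b + x) = 4 + (-⅓ + x)/(b + x))
1/P(A(-3), 1/(1/c(4, -2) - 42)) = 1/((-⅓ + 4/(1/4 - 42) + 5*(-3))/(1/(1/4 - 42) - 3)) = 1/((-⅓ + 4/(¼ - 42) - 15)/(1/(¼ - 42) - 3)) = 1/((-⅓ + 4/(-167/4) - 15)/(1/(-167/4) - 3)) = 1/((-⅓ + 4*(-4/167) - 15)/(-4/167 - 3)) = 1/((-⅓ - 16/167 - 15)/(-505/167)) = 1/(-167/505*(-7730/501)) = 1/(1546/303) = 303/1546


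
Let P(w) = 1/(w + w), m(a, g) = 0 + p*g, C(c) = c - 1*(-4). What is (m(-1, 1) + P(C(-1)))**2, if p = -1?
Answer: 25/36 ≈ 0.69444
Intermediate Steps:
C(c) = 4 + c (C(c) = c + 4 = 4 + c)
m(a, g) = -g (m(a, g) = 0 - g = -g)
P(w) = 1/(2*w)
(m(-1, 1) + P(C(-1)))**2 = (-1*1 + 1/(2*(4 - 1)))**2 = (-1 + (1/2)/3)**2 = (-1 + (1/2)*(1/3))**2 = (-1 + 1/6)**2 = (-5/6)**2 = 25/36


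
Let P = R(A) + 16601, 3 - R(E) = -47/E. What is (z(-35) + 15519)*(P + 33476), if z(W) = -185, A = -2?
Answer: 767566371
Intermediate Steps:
R(E) = 3 + 47/E (R(E) = 3 - (-47)/E = 3 + 47/E)
P = 33161/2 (P = (3 + 47/(-2)) + 16601 = (3 + 47*(-1/2)) + 16601 = (3 - 47/2) + 16601 = -41/2 + 16601 = 33161/2 ≈ 16581.)
(z(-35) + 15519)*(P + 33476) = (-185 + 15519)*(33161/2 + 33476) = 15334*(100113/2) = 767566371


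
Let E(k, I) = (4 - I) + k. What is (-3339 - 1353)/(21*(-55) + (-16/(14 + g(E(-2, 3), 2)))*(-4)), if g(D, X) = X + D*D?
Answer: 79764/19571 ≈ 4.0756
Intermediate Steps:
E(k, I) = 4 + k - I
g(D, X) = X + D**2
(-3339 - 1353)/(21*(-55) + (-16/(14 + g(E(-2, 3), 2)))*(-4)) = (-3339 - 1353)/(21*(-55) + (-16/(14 + (2 + (4 - 2 - 1*3)**2)))*(-4)) = -4692/(-1155 + (-16/(14 + (2 + (4 - 2 - 3)**2)))*(-4)) = -4692/(-1155 + (-16/(14 + (2 + (-1)**2)))*(-4)) = -4692/(-1155 + (-16/(14 + (2 + 1)))*(-4)) = -4692/(-1155 + (-16/(14 + 3))*(-4)) = -4692/(-1155 + (-16/17)*(-4)) = -4692/(-1155 + ((1/17)*(-16))*(-4)) = -4692/(-1155 - 16/17*(-4)) = -4692/(-1155 + 64/17) = -4692/(-19571/17) = -4692*(-17/19571) = 79764/19571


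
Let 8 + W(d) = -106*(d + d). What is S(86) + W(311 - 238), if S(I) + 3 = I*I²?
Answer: 620569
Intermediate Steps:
S(I) = -3 + I³ (S(I) = -3 + I*I² = -3 + I³)
W(d) = -8 - 212*d (W(d) = -8 - 106*(d + d) = -8 - 212*d)
S(86) + W(311 - 238) = (-3 + 86³) + (-8 - 212*(311 - 238)) = (-3 + 636056) + (-8 - 212*73) = 636053 + (-8 - 15476) = 636053 - 15484 = 620569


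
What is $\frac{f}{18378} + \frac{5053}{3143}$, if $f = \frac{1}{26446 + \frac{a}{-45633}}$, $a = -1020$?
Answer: $\frac{37356456422347337}{23235967224456084} \approx 1.6077$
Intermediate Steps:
$f = \frac{15211}{402270446}$ ($f = \frac{1}{26446 - \frac{1020}{-45633}} = \frac{1}{26446 - - \frac{340}{15211}} = \frac{1}{26446 + \frac{340}{15211}} = \frac{1}{\frac{402270446}{15211}} = \frac{15211}{402270446} \approx 3.7813 \cdot 10^{-5}$)
$\frac{f}{18378} + \frac{5053}{3143} = \frac{15211}{402270446 \cdot 18378} + \frac{5053}{3143} = \frac{15211}{402270446} \cdot \frac{1}{18378} + 5053 \cdot \frac{1}{3143} = \frac{15211}{7392926256588} + \frac{5053}{3143} = \frac{37356456422347337}{23235967224456084}$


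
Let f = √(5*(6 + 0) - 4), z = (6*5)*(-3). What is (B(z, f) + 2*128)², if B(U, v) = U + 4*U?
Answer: 37636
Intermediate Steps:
z = -90 (z = 30*(-3) = -90)
f = √26 (f = √(5*6 - 4) = √(30 - 4) = √26 ≈ 5.0990)
B(U, v) = 5*U
(B(z, f) + 2*128)² = (5*(-90) + 2*128)² = (-450 + 256)² = (-194)² = 37636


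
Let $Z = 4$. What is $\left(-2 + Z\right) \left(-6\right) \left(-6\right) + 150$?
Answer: $222$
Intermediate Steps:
$\left(-2 + Z\right) \left(-6\right) \left(-6\right) + 150 = \left(-2 + 4\right) \left(-6\right) \left(-6\right) + 150 = 2 \left(-6\right) \left(-6\right) + 150 = \left(-12\right) \left(-6\right) + 150 = 72 + 150 = 222$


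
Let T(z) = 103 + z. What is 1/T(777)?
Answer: 1/880 ≈ 0.0011364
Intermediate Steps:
1/T(777) = 1/(103 + 777) = 1/880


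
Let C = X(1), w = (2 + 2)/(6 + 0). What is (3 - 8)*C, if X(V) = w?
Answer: -10/3 ≈ -3.3333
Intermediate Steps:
w = ⅔ (w = 4/6 = 4*(⅙) = ⅔ ≈ 0.66667)
X(V) = ⅔
C = ⅔ ≈ 0.66667
(3 - 8)*C = (3 - 8)*(⅔) = -5*⅔ = -10/3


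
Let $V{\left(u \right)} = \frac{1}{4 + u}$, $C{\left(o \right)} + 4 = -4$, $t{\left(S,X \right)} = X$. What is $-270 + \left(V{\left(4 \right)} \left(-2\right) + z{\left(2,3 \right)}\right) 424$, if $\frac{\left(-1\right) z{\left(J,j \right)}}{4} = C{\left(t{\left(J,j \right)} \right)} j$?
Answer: $40328$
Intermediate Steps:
$C{\left(o \right)} = -8$ ($C{\left(o \right)} = -4 - 4 = -8$)
$z{\left(J,j \right)} = 32 j$ ($z{\left(J,j \right)} = - 4 \left(- 8 j\right) = 32 j$)
$-270 + \left(V{\left(4 \right)} \left(-2\right) + z{\left(2,3 \right)}\right) 424 = -270 + \left(\frac{1}{4 + 4} \left(-2\right) + 32 \cdot 3\right) 424 = -270 + \left(\frac{1}{8} \left(-2\right) + 96\right) 424 = -270 + \left(- \frac{1}{4} + 96\right) 424 = -270 + \frac{383}{4} \cdot 424 = -270 + 40598 = 40328$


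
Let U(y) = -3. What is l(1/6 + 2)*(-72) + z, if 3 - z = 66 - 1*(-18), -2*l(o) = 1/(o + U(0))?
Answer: -621/5 ≈ -124.20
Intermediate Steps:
l(o) = -1/(2*(-3 + o)) (l(o) = -1/(2*(o - 3)) = -1/(2*(-3 + o)))
z = -81 (z = 3 - (66 - 1*(-18)) = 3 - (66 + 18) = 3 - 1*84 = 3 - 84 = -81)
l(1/6 + 2)*(-72) + z = -1/(-6 + 2*(1/6 + 2))*(-72) - 81 = -1/(-6 + 2*(⅙ + 2))*(-72) - 81 = -1/(-6 + 2*(13/6))*(-72) - 81 = -1/(-6 + 13/3)*(-72) - 81 = -1/(-5/3)*(-72) - 81 = -1*(-⅗)*(-72) - 81 = (⅗)*(-72) - 81 = -216/5 - 81 = -621/5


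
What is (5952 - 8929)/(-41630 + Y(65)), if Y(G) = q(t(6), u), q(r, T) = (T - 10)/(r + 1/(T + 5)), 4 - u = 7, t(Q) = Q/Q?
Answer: 8931/124916 ≈ 0.071496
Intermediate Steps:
t(Q) = 1
u = -3 (u = 4 - 1*7 = 4 - 7 = -3)
q(r, T) = (-10 + T)/(r + 1/(5 + T))
Y(G) = -26/3 (Y(G) = (-50 + (-3)**2 - 5*(-3))/(1 + 5*1 - 3*1) = (-50 + 9 + 15)/(1 + 5 - 3) = -26/3)
(5952 - 8929)/(-41630 + Y(65)) = (5952 - 8929)/(-41630 - 26/3) = -2977/(-124916/3) = -2977*(-3/124916) = 8931/124916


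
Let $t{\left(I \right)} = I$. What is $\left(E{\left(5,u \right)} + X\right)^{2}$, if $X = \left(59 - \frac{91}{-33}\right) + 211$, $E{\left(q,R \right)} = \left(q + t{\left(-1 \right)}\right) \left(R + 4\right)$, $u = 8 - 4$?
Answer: $\frac{101143249}{1089} \approx 92877.0$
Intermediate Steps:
$u = 4$ ($u = 8 - 4 = 4$)
$E{\left(q,R \right)} = \left(-1 + q\right) \left(4 + R\right)$ ($E{\left(q,R \right)} = \left(q - 1\right) \left(R + 4\right) = \left(-1 + q\right) \left(4 + R\right)$)
$X = \frac{9001}{33}$ ($X = \left(59 - - \frac{91}{33}\right) + 211 = \left(59 + \frac{91}{33}\right) + 211 = \frac{2038}{33} + 211 = \frac{9001}{33} \approx 272.76$)
$\left(E{\left(5,u \right)} + X\right)^{2} = \left(\left(-4 - 4 + 4 \cdot 5 + 4 \cdot 5\right) + \frac{9001}{33}\right)^{2} = \left(\left(-4 - 4 + 20 + 20\right) + \frac{9001}{33}\right)^{2} = \left(32 + \frac{9001}{33}\right)^{2} = \left(\frac{10057}{33}\right)^{2} = \frac{101143249}{1089}$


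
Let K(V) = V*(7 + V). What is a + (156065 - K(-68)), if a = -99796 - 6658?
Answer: 45463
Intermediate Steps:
a = -106454
a + (156065 - K(-68)) = -106454 + (156065 - (-68)*(7 - 68)) = -106454 + (156065 - (-68)*(-61)) = -106454 + (156065 - 1*4148) = -106454 + (156065 - 4148) = -106454 + 151917 = 45463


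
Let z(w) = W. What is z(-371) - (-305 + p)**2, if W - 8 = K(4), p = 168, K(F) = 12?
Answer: -18749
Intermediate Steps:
W = 20 (W = 8 + 12 = 20)
z(w) = 20
z(-371) - (-305 + p)**2 = 20 - (-305 + 168)**2 = 20 - 1*(-137)**2 = 20 - 1*18769 = 20 - 18769 = -18749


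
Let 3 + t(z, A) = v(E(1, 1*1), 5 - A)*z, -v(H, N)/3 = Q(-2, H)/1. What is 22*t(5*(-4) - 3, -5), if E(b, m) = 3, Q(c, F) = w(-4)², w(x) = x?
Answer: 24222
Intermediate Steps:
Q(c, F) = 16 (Q(c, F) = (-4)² = 16)
v(H, N) = -48 (v(H, N) = -48/1 = -48)
t(z, A) = -3 - 48*z
22*t(5*(-4) - 3, -5) = 22*(-3 - 48*(5*(-4) - 3)) = 22*(-3 - 48*(-20 - 3)) = 22*(-3 - 48*(-23)) = 22*(-3 + 1104) = 22*1101 = 24222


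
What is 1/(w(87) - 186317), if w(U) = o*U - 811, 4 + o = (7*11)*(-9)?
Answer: -1/247767 ≈ -4.0360e-6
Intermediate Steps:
o = -697 (o = -4 + (7*11)*(-9) = -4 + 77*(-9) = -4 - 693 = -697)
w(U) = -811 - 697*U (w(U) = -697*U - 811 = -811 - 697*U)
1/(w(87) - 186317) = 1/((-811 - 697*87) - 186317) = 1/((-811 - 60639) - 186317) = 1/(-61450 - 186317) = 1/(-247767) = -1/247767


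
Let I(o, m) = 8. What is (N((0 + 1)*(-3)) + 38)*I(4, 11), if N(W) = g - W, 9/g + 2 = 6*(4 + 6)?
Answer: 9548/29 ≈ 329.24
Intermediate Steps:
g = 9/58 (g = 9/(-2 + 6*(4 + 6)) = 9/(-2 + 6*10) = 9/(-2 + 60) = 9/58 ≈ 0.15517)
N(W) = 9/58 - W
(N((0 + 1)*(-3)) + 38)*I(4, 11) = ((9/58 - (0 + 1)*(-3)) + 38)*8 = ((9/58 - (-3)) + 38)*8 = ((9/58 - 1*(-3)) + 38)*8 = ((9/58 + 3) + 38)*8 = (183/58 + 38)*8 = (2387/58)*8 = 9548/29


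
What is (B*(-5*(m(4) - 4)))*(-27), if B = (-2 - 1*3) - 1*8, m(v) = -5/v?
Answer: 36855/4 ≈ 9213.8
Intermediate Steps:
B = -13 (B = (-2 - 3) - 8 = -5 - 8 = -13)
(B*(-5*(m(4) - 4)))*(-27) = -(-65)*(-5/4 - 4)*(-27) = -(-65)*(-21)/4*(-27) = -13*105/4*(-27) = -1365/4*(-27) = 36855/4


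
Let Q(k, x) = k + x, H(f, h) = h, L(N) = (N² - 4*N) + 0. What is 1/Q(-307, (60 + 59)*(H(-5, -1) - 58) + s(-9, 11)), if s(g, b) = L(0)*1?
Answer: -1/7328 ≈ -0.00013646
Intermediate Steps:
L(N) = N² - 4*N
s(g, b) = 0 (s(g, b) = (0*(-4 + 0))*1 = (0*(-4))*1 = 0*1 = 0)
1/Q(-307, (60 + 59)*(H(-5, -1) - 58) + s(-9, 11)) = 1/(-307 + ((60 + 59)*(-1 - 58) + 0)) = 1/(-307 + (119*(-59) + 0)) = 1/(-307 + (-7021 + 0)) = 1/(-307 - 7021) = 1/(-7328) = -1/7328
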